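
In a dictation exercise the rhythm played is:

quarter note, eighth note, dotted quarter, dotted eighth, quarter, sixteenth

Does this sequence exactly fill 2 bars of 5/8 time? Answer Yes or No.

Yes

One bar of 5/8 = 10 sixteenth notes, so 2 bars = 20.
Express everything in sixteenth notes: quarter note = 4; eighth note = 2; dotted quarter = 6; dotted eighth = 3; quarter = 4; sixteenth = 1.
Total: 4 + 2 + 6 + 3 + 4 + 1 = 20.
20 equals 20, so the answer is Yes.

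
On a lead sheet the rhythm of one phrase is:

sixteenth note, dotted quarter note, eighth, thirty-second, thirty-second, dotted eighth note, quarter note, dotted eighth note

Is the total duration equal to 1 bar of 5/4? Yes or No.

Yes

One bar of 5/4 = 40 thirty-second notes.
Convert each value to thirty-second notes: sixteenth note = 2; dotted quarter note = 12; eighth = 4; thirty-second = 1; thirty-second = 1; dotted eighth note = 6; quarter note = 8; dotted eighth note = 6.
Sum: 2 + 12 + 4 + 1 + 1 + 6 + 8 + 6 = 40.
40 equals 40, so the answer is Yes.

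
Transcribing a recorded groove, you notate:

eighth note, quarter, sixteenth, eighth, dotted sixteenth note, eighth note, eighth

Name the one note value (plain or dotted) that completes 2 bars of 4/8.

dotted sixteenth note

2 bars of 4/8 = 32 thirty-second notes.
Working in thirty-second notes: eighth note = 4; quarter = 8; sixteenth = 2; eighth = 4; dotted sixteenth note = 3; eighth note = 4; eighth = 4.
Altogether 4 + 8 + 2 + 4 + 3 + 4 + 4 = 29.
Remaining: 32 − 29 = 3 thirty-second notes, which is a dotted sixteenth note.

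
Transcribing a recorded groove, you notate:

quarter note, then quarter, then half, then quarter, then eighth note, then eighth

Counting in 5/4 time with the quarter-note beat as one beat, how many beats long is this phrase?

One quarter-note beat = 2 eighth notes.
Express everything in eighth notes: quarter note = 2; quarter = 2; half = 4; quarter = 2; eighth note = 1; eighth = 1.
Altogether 2 + 2 + 4 + 2 + 1 + 1 = 12.
12 ÷ 2 = 6 beats.

6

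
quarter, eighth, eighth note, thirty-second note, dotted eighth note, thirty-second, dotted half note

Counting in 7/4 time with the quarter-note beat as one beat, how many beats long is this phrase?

6

One quarter-note beat = 8 thirty-second notes.
Express everything in thirty-second notes: quarter = 8; eighth = 4; eighth note = 4; thirty-second note = 1; dotted eighth note = 6; thirty-second = 1; dotted half note = 24.
Sum: 8 + 4 + 4 + 1 + 6 + 1 + 24 = 48.
48 ÷ 8 = 6 beats.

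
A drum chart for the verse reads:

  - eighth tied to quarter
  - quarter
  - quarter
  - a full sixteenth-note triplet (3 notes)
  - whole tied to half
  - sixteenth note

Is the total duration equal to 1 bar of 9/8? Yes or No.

No

One bar of 9/8 = 18 sixteenth notes.
Convert each value to sixteenth notes: eighth tied to quarter (eighth + quarter) = 6; quarter = 4; quarter = 4; a full sixteenth-note triplet (3 notes) (three triplet sixteenths span one eighth) = 2; whole tied to half (whole + half) = 24; sixteenth note = 1.
Sum: 6 + 4 + 4 + 2 + 24 + 1 = 41.
41 exceeds 18, so the answer is No.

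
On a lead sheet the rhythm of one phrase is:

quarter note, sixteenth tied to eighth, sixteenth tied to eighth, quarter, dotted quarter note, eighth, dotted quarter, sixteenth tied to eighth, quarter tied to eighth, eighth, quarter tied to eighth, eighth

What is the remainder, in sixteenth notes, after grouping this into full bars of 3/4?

One bar of 3/4 = 12 sixteenth notes.
Express everything in sixteenth notes: quarter note = 4; sixteenth tied to eighth (sixteenth + eighth) = 3; sixteenth tied to eighth (sixteenth + eighth) = 3; quarter = 4; dotted quarter note = 6; eighth = 2; dotted quarter = 6; sixteenth tied to eighth (sixteenth + eighth) = 3; quarter tied to eighth (quarter + eighth) = 6; eighth = 2; quarter tied to eighth (quarter + eighth) = 6; eighth = 2.
Altogether 4 + 3 + 3 + 4 + 6 + 2 + 6 + 3 + 6 + 2 + 6 + 2 = 47.
47 ÷ 12 = 3 complete bars with 11 sixteenth notes remaining.

11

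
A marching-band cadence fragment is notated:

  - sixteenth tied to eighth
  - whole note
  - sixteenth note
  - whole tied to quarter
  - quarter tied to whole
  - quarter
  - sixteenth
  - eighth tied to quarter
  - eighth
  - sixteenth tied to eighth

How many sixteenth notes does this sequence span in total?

In sixteenth notes: sixteenth tied to eighth (sixteenth + eighth) = 3; whole note = 16; sixteenth note = 1; whole tied to quarter (whole + quarter) = 20; quarter tied to whole (quarter + whole) = 20; quarter = 4; sixteenth = 1; eighth tied to quarter (eighth + quarter) = 6; eighth = 2; sixteenth tied to eighth (sixteenth + eighth) = 3.
Adding: 3 + 16 + 1 + 20 + 20 + 4 + 1 + 6 + 2 + 3 = 76 sixteenth notes.

76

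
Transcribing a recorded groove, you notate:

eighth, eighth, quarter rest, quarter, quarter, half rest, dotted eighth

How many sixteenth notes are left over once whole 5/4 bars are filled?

One bar of 5/4 = 20 sixteenth notes.
In sixteenth notes: eighth = 2; eighth = 2; quarter rest = 4; quarter = 4; quarter = 4; half rest = 8; dotted eighth = 3.
Adding: 2 + 2 + 4 + 4 + 4 + 8 + 3 = 27.
27 ÷ 20 = 1 complete bar with 7 sixteenth notes remaining.

7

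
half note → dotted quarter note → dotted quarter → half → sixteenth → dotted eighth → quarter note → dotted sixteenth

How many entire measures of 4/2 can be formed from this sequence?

1

One bar of 4/2 = 64 thirty-second notes.
Each duration in thirty-second notes: half note = 16; dotted quarter note = 12; dotted quarter = 12; half = 16; sixteenth = 2; dotted eighth = 6; quarter note = 8; dotted sixteenth = 3.
Sum: 16 + 12 + 12 + 16 + 2 + 6 + 8 + 3 = 75.
75 ÷ 64 = 1 complete bar with 11 left over.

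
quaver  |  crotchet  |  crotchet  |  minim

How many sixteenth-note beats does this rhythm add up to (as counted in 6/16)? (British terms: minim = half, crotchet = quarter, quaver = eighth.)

One sixteenth-note beat = 2 thirty-second notes.
Express everything in thirty-second notes: quaver = 4; crotchet = 8; crotchet = 8; minim = 16.
Altogether 4 + 8 + 8 + 16 = 36.
36 ÷ 2 = 18 beats.

18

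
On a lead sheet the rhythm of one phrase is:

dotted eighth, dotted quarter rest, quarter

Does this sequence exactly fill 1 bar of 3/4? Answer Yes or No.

One bar of 3/4 = 12 sixteenth notes.
Each duration in sixteenth notes: dotted eighth = 3; dotted quarter rest = 6; quarter = 4.
Total: 3 + 6 + 4 = 13.
13 exceeds 12, so the answer is No.

No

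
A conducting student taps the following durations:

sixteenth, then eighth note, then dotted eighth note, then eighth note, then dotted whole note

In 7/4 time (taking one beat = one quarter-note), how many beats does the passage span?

8

One quarter-note beat = 4 sixteenth notes.
Each duration in sixteenth notes: sixteenth = 1; eighth note = 2; dotted eighth note = 3; eighth note = 2; dotted whole note = 24.
Adding: 1 + 2 + 3 + 2 + 24 = 32.
32 ÷ 4 = 8 beats.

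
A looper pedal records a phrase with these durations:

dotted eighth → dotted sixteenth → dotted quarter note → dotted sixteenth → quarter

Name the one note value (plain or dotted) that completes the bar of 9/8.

eighth note

The bar of 9/8 = 36 thirty-second notes.
Working in thirty-second notes: dotted eighth = 6; dotted sixteenth = 3; dotted quarter note = 12; dotted sixteenth = 3; quarter = 8.
Total: 6 + 3 + 12 + 3 + 8 = 32.
Remaining: 36 − 32 = 4 thirty-second notes, which is a eighth note.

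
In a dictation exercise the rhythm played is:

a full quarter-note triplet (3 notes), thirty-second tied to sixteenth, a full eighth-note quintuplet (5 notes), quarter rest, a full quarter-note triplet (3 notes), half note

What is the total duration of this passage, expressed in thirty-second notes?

Express everything in thirty-second notes: a full quarter-note triplet (3 notes) (three triplet quarters span one half) = 16; thirty-second tied to sixteenth (thirty-second + sixteenth) = 3; a full eighth-note quintuplet (5 notes) (five quintuplet eighths span one half) = 16; quarter rest = 8; a full quarter-note triplet (3 notes) (three triplet quarters span one half) = 16; half note = 16.
Sum: 16 + 3 + 16 + 8 + 16 + 16 = 75 thirty-second notes.

75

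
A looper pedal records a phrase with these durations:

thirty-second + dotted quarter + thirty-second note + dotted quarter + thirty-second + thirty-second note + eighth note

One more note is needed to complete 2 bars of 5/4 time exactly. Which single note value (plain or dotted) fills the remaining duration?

dotted whole note

2 bars of 5/4 = 80 thirty-second notes.
Convert each value to thirty-second notes: thirty-second = 1; dotted quarter = 12; thirty-second note = 1; dotted quarter = 12; thirty-second = 1; thirty-second note = 1; eighth note = 4.
Adding: 1 + 12 + 1 + 12 + 1 + 1 + 4 = 32.
Remaining: 80 − 32 = 48 thirty-second notes, which is a dotted whole note.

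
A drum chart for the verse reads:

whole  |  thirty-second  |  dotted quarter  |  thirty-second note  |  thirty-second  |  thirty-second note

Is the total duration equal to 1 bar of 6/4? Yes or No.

One bar of 6/4 = 48 thirty-second notes.
In thirty-second notes: whole = 32; thirty-second = 1; dotted quarter = 12; thirty-second note = 1; thirty-second = 1; thirty-second note = 1.
Total: 32 + 1 + 12 + 1 + 1 + 1 = 48.
48 equals 48, so the answer is Yes.

Yes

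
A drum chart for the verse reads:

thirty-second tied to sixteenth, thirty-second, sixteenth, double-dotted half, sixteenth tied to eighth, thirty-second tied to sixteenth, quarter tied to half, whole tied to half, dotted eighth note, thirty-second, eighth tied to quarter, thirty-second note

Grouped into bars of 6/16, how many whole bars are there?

One bar of 6/16 = 12 thirty-second notes.
In thirty-second notes: thirty-second tied to sixteenth (thirty-second + sixteenth) = 3; thirty-second = 1; sixteenth = 2; double-dotted half = 28; sixteenth tied to eighth (sixteenth + eighth) = 6; thirty-second tied to sixteenth (thirty-second + sixteenth) = 3; quarter tied to half (quarter + half) = 24; whole tied to half (whole + half) = 48; dotted eighth note = 6; thirty-second = 1; eighth tied to quarter (eighth + quarter) = 12; thirty-second note = 1.
Sum: 3 + 1 + 2 + 28 + 6 + 3 + 24 + 48 + 6 + 1 + 12 + 1 = 135.
135 ÷ 12 = 11 complete bars with 3 left over.

11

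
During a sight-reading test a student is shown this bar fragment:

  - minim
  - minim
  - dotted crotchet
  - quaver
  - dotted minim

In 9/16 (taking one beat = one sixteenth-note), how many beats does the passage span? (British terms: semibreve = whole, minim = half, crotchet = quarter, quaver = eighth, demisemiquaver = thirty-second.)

One sixteenth-note beat = 2 thirty-second notes.
Working in thirty-second notes: minim = 16; minim = 16; dotted crotchet = 12; quaver = 4; dotted minim = 24.
Altogether 16 + 16 + 12 + 4 + 24 = 72.
72 ÷ 2 = 36 beats.

36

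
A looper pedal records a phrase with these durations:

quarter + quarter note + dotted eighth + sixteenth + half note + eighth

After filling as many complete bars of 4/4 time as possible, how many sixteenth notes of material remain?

One bar of 4/4 = 16 sixteenth notes.
Working in sixteenth notes: quarter = 4; quarter note = 4; dotted eighth = 3; sixteenth = 1; half note = 8; eighth = 2.
Sum: 4 + 4 + 3 + 1 + 8 + 2 = 22.
22 ÷ 16 = 1 complete bar with 6 sixteenth notes remaining.

6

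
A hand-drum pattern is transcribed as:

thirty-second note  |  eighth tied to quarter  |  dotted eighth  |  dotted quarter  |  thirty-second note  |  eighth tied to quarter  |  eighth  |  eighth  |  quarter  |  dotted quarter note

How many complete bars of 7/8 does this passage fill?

2

One bar of 7/8 = 28 thirty-second notes.
Express everything in thirty-second notes: thirty-second note = 1; eighth tied to quarter (eighth + quarter) = 12; dotted eighth = 6; dotted quarter = 12; thirty-second note = 1; eighth tied to quarter (eighth + quarter) = 12; eighth = 4; eighth = 4; quarter = 8; dotted quarter note = 12.
Altogether 1 + 12 + 6 + 12 + 1 + 12 + 4 + 4 + 8 + 12 = 72.
72 ÷ 28 = 2 complete bars with 16 left over.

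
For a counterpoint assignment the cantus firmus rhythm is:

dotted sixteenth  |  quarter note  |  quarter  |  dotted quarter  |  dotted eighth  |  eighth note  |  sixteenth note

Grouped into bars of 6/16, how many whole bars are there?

3

One bar of 6/16 = 12 thirty-second notes.
In thirty-second notes: dotted sixteenth = 3; quarter note = 8; quarter = 8; dotted quarter = 12; dotted eighth = 6; eighth note = 4; sixteenth note = 2.
Altogether 3 + 8 + 8 + 12 + 6 + 4 + 2 = 43.
43 ÷ 12 = 3 complete bars with 7 left over.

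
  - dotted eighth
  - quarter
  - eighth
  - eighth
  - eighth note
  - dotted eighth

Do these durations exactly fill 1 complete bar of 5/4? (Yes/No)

One bar of 5/4 = 20 sixteenth notes.
Express everything in sixteenth notes: dotted eighth = 3; quarter = 4; eighth = 2; eighth = 2; eighth note = 2; dotted eighth = 3.
Adding: 3 + 4 + 2 + 2 + 2 + 3 = 16.
16 falls short of 20, so the answer is No.

No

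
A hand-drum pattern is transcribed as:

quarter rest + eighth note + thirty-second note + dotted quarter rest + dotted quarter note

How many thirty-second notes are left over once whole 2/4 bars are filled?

5

One bar of 2/4 = 16 thirty-second notes.
Each duration in thirty-second notes: quarter rest = 8; eighth note = 4; thirty-second note = 1; dotted quarter rest = 12; dotted quarter note = 12.
Total: 8 + 4 + 1 + 12 + 12 = 37.
37 ÷ 16 = 2 complete bars with 5 thirty-second notes remaining.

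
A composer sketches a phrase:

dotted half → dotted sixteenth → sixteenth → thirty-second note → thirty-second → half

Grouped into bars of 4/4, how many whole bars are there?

1

One bar of 4/4 = 32 thirty-second notes.
Convert each value to thirty-second notes: dotted half = 24; dotted sixteenth = 3; sixteenth = 2; thirty-second note = 1; thirty-second = 1; half = 16.
Altogether 24 + 3 + 2 + 1 + 1 + 16 = 47.
47 ÷ 32 = 1 complete bar with 15 left over.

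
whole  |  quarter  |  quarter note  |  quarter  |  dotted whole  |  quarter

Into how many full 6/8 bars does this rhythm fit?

One bar of 6/8 = 3 quarter notes.
Express everything in quarter notes: whole = 4; quarter = 1; quarter note = 1; quarter = 1; dotted whole = 6; quarter = 1.
Altogether 4 + 1 + 1 + 1 + 6 + 1 = 14.
14 ÷ 3 = 4 complete bars with 2 left over.

4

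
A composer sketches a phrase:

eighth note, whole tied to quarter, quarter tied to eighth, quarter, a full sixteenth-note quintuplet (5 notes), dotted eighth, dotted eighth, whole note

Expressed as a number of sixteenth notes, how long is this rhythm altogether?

58

Each duration in sixteenth notes: eighth note = 2; whole tied to quarter (whole + quarter) = 20; quarter tied to eighth (quarter + eighth) = 6; quarter = 4; a full sixteenth-note quintuplet (5 notes) (five quintuplet sixteenths span one quarter) = 4; dotted eighth = 3; dotted eighth = 3; whole note = 16.
Sum: 2 + 20 + 6 + 4 + 4 + 3 + 3 + 16 = 58 sixteenth notes.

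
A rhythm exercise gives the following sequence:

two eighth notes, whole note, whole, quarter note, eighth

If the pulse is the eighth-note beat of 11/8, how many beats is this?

21

One eighth-note beat = 2 sixteenth notes.
Convert each value to sixteenth notes: eighth note = 2; eighth note = 2; whole note = 16; whole = 16; quarter note = 4; eighth = 2.
Adding: 2 + 2 + 16 + 16 + 4 + 2 = 42.
42 ÷ 2 = 21 beats.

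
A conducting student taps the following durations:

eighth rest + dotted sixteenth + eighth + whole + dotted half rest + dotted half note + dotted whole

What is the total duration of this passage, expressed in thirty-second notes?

Each duration in thirty-second notes: eighth rest = 4; dotted sixteenth = 3; eighth = 4; whole = 32; dotted half rest = 24; dotted half note = 24; dotted whole = 48.
Total: 4 + 3 + 4 + 32 + 24 + 24 + 48 = 139 thirty-second notes.

139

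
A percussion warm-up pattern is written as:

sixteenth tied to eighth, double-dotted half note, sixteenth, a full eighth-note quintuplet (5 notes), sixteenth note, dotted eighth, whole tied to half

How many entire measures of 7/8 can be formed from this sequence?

One bar of 7/8 = 14 sixteenth notes.
In sixteenth notes: sixteenth tied to eighth (sixteenth + eighth) = 3; double-dotted half note = 14; sixteenth = 1; a full eighth-note quintuplet (5 notes) (five quintuplet eighths span one half) = 8; sixteenth note = 1; dotted eighth = 3; whole tied to half (whole + half) = 24.
Sum: 3 + 14 + 1 + 8 + 1 + 3 + 24 = 54.
54 ÷ 14 = 3 complete bars with 12 left over.

3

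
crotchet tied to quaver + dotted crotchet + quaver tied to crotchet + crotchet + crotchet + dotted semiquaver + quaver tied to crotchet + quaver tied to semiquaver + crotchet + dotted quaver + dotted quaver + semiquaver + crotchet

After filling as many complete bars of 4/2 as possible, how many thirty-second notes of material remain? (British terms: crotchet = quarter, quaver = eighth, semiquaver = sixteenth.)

One bar of 4/2 = 64 thirty-second notes.
Each duration in thirty-second notes: crotchet tied to quaver (crotchet + quaver) = 12; dotted crotchet = 12; quaver tied to crotchet (quaver + crotchet) = 12; crotchet = 8; crotchet = 8; dotted semiquaver = 3; quaver tied to crotchet (quaver + crotchet) = 12; quaver tied to semiquaver (quaver + semiquaver) = 6; crotchet = 8; dotted quaver = 6; dotted quaver = 6; semiquaver = 2; crotchet = 8.
Adding: 12 + 12 + 12 + 8 + 8 + 3 + 12 + 6 + 8 + 6 + 6 + 2 + 8 = 103.
103 ÷ 64 = 1 complete bar with 39 thirty-second notes remaining.

39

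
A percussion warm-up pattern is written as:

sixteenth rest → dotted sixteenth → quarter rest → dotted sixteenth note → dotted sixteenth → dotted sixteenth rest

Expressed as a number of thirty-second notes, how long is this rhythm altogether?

Each duration in thirty-second notes: sixteenth rest = 2; dotted sixteenth = 3; quarter rest = 8; dotted sixteenth note = 3; dotted sixteenth = 3; dotted sixteenth rest = 3.
Total: 2 + 3 + 8 + 3 + 3 + 3 = 22 thirty-second notes.

22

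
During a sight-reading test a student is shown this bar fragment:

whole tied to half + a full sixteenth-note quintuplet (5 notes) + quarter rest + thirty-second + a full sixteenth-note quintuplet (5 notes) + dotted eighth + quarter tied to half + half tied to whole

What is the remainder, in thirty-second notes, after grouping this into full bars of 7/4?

39

One bar of 7/4 = 56 thirty-second notes.
In thirty-second notes: whole tied to half (whole + half) = 48; a full sixteenth-note quintuplet (5 notes) (five quintuplet sixteenths span one quarter) = 8; quarter rest = 8; thirty-second = 1; a full sixteenth-note quintuplet (5 notes) (five quintuplet sixteenths span one quarter) = 8; dotted eighth = 6; quarter tied to half (quarter + half) = 24; half tied to whole (half + whole) = 48.
Adding: 48 + 8 + 8 + 1 + 8 + 6 + 24 + 48 = 151.
151 ÷ 56 = 2 complete bars with 39 thirty-second notes remaining.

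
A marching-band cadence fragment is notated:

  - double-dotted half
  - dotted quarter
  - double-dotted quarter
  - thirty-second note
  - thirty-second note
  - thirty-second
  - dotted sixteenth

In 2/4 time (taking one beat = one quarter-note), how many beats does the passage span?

One quarter-note beat = 8 thirty-second notes.
Convert each value to thirty-second notes: double-dotted half = 28; dotted quarter = 12; double-dotted quarter = 14; thirty-second note = 1; thirty-second note = 1; thirty-second = 1; dotted sixteenth = 3.
Adding: 28 + 12 + 14 + 1 + 1 + 1 + 3 = 60.
60 ÷ 8 = 7.5 beats.

7.5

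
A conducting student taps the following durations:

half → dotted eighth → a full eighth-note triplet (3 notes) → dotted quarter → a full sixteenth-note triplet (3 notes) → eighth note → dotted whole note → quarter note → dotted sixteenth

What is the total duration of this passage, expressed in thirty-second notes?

109

In thirty-second notes: half = 16; dotted eighth = 6; a full eighth-note triplet (3 notes) (three triplet eighths span one quarter) = 8; dotted quarter = 12; a full sixteenth-note triplet (3 notes) (three triplet sixteenths span one eighth) = 4; eighth note = 4; dotted whole note = 48; quarter note = 8; dotted sixteenth = 3.
Adding: 16 + 6 + 8 + 12 + 4 + 4 + 48 + 8 + 3 = 109 thirty-second notes.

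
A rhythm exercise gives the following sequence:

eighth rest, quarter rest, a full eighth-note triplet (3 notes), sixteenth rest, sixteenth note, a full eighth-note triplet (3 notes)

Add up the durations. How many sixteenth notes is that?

Express everything in sixteenth notes: eighth rest = 2; quarter rest = 4; a full eighth-note triplet (3 notes) (three triplet eighths span one quarter) = 4; sixteenth rest = 1; sixteenth note = 1; a full eighth-note triplet (3 notes) (three triplet eighths span one quarter) = 4.
Sum: 2 + 4 + 4 + 1 + 1 + 4 = 16 sixteenth notes.

16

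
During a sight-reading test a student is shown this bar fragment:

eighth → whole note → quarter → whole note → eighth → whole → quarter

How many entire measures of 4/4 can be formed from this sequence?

3

One bar of 4/4 = 8 eighth notes.
Convert each value to eighth notes: eighth = 1; whole note = 8; quarter = 2; whole note = 8; eighth = 1; whole = 8; quarter = 2.
Total: 1 + 8 + 2 + 8 + 1 + 8 + 2 = 30.
30 ÷ 8 = 3 complete bars with 6 left over.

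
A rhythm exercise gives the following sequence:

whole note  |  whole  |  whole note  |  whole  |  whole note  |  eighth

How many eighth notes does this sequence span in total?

Express everything in eighth notes: whole note = 8; whole = 8; whole note = 8; whole = 8; whole note = 8; eighth = 1.
Sum: 8 + 8 + 8 + 8 + 8 + 1 = 41 eighth notes.

41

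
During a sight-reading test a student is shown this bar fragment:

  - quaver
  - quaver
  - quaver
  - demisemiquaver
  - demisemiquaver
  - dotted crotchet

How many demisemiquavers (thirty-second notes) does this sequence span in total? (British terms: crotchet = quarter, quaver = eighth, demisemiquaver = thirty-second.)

26

Express everything in thirty-second notes: quaver = 4; quaver = 4; quaver = 4; demisemiquaver = 1; demisemiquaver = 1; dotted crotchet = 12.
Sum: 4 + 4 + 4 + 1 + 1 + 12 = 26 thirty-second notes.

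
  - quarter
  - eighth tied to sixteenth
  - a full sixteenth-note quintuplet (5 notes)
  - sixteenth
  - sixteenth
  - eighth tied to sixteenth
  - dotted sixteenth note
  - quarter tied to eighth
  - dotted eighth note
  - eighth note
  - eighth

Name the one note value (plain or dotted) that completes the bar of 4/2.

dotted sixteenth note

The bar of 4/2 = 64 thirty-second notes.
Convert each value to thirty-second notes: quarter = 8; eighth tied to sixteenth (eighth + sixteenth) = 6; a full sixteenth-note quintuplet (5 notes) (five quintuplet sixteenths span one quarter) = 8; sixteenth = 2; sixteenth = 2; eighth tied to sixteenth (eighth + sixteenth) = 6; dotted sixteenth note = 3; quarter tied to eighth (quarter + eighth) = 12; dotted eighth note = 6; eighth note = 4; eighth = 4.
Sum: 8 + 6 + 8 + 2 + 2 + 6 + 3 + 12 + 6 + 4 + 4 = 61.
Remaining: 64 − 61 = 3 thirty-second notes, which is a dotted sixteenth note.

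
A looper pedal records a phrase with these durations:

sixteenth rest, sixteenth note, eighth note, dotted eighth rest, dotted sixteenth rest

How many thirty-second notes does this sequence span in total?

In thirty-second notes: sixteenth rest = 2; sixteenth note = 2; eighth note = 4; dotted eighth rest = 6; dotted sixteenth rest = 3.
Total: 2 + 2 + 4 + 6 + 3 = 17 thirty-second notes.

17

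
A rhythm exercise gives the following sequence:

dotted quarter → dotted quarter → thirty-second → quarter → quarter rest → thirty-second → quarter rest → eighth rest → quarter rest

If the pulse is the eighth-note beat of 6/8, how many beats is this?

One eighth-note beat = 4 thirty-second notes.
Working in thirty-second notes: dotted quarter = 12; dotted quarter = 12; thirty-second = 1; quarter = 8; quarter rest = 8; thirty-second = 1; quarter rest = 8; eighth rest = 4; quarter rest = 8.
Altogether 12 + 12 + 1 + 8 + 8 + 1 + 8 + 4 + 8 = 62.
62 ÷ 4 = 15.5 beats.

15.5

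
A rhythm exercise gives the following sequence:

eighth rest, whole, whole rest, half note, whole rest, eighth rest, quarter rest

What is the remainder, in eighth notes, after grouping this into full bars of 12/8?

8

One bar of 12/8 = 12 eighth notes.
Express everything in eighth notes: eighth rest = 1; whole = 8; whole rest = 8; half note = 4; whole rest = 8; eighth rest = 1; quarter rest = 2.
Total: 1 + 8 + 8 + 4 + 8 + 1 + 2 = 32.
32 ÷ 12 = 2 complete bars with 8 eighth notes remaining.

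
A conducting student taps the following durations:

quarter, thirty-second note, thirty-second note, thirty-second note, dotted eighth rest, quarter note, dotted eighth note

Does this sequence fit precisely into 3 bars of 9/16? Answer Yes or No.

No

One bar of 9/16 = 18 thirty-second notes, so 3 bars = 54.
Each duration in thirty-second notes: quarter = 8; thirty-second note = 1; thirty-second note = 1; thirty-second note = 1; dotted eighth rest = 6; quarter note = 8; dotted eighth note = 6.
Altogether 8 + 1 + 1 + 1 + 6 + 8 + 6 = 31.
31 falls short of 54, so the answer is No.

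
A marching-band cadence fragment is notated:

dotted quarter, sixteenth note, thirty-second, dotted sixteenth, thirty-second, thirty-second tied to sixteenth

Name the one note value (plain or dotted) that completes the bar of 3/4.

sixteenth note

The bar of 3/4 = 24 thirty-second notes.
Each duration in thirty-second notes: dotted quarter = 12; sixteenth note = 2; thirty-second = 1; dotted sixteenth = 3; thirty-second = 1; thirty-second tied to sixteenth (thirty-second + sixteenth) = 3.
Adding: 12 + 2 + 1 + 3 + 1 + 3 = 22.
Remaining: 24 − 22 = 2 thirty-second notes, which is a sixteenth note.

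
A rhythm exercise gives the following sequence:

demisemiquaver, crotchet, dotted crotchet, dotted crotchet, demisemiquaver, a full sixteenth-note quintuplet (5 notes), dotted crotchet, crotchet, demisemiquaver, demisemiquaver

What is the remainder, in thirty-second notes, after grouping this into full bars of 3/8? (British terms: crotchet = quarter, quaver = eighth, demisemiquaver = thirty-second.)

4

One bar of 3/8 = 12 thirty-second notes.
In thirty-second notes: demisemiquaver = 1; crotchet = 8; dotted crotchet = 12; dotted crotchet = 12; demisemiquaver = 1; a full sixteenth-note quintuplet (5 notes) (five quintuplet sixteenths span one quarter) = 8; dotted crotchet = 12; crotchet = 8; demisemiquaver = 1; demisemiquaver = 1.
Sum: 1 + 8 + 12 + 12 + 1 + 8 + 12 + 8 + 1 + 1 = 64.
64 ÷ 12 = 5 complete bars with 4 thirty-second notes remaining.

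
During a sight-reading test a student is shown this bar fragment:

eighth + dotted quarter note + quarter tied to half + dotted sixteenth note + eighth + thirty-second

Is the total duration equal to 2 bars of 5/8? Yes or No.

No

One bar of 5/8 = 20 thirty-second notes, so 2 bars = 40.
Working in thirty-second notes: eighth = 4; dotted quarter note = 12; quarter tied to half (quarter + half) = 24; dotted sixteenth note = 3; eighth = 4; thirty-second = 1.
Sum: 4 + 12 + 24 + 3 + 4 + 1 = 48.
48 exceeds 40, so the answer is No.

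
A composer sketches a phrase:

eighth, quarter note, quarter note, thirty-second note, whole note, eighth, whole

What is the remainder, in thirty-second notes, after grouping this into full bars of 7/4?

33

One bar of 7/4 = 56 thirty-second notes.
Express everything in thirty-second notes: eighth = 4; quarter note = 8; quarter note = 8; thirty-second note = 1; whole note = 32; eighth = 4; whole = 32.
Altogether 4 + 8 + 8 + 1 + 32 + 4 + 32 = 89.
89 ÷ 56 = 1 complete bar with 33 thirty-second notes remaining.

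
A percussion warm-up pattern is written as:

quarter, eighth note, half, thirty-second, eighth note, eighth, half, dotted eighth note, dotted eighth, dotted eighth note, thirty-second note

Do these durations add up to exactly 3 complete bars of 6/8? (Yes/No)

One bar of 6/8 = 24 thirty-second notes, so 3 bars = 72.
Convert each value to thirty-second notes: quarter = 8; eighth note = 4; half = 16; thirty-second = 1; eighth note = 4; eighth = 4; half = 16; dotted eighth note = 6; dotted eighth = 6; dotted eighth note = 6; thirty-second note = 1.
Adding: 8 + 4 + 16 + 1 + 4 + 4 + 16 + 6 + 6 + 6 + 1 = 72.
72 equals 72, so the answer is Yes.

Yes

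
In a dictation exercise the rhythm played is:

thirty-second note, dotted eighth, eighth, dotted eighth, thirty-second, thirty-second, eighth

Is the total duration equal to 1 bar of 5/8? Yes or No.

No

One bar of 5/8 = 20 thirty-second notes.
Each duration in thirty-second notes: thirty-second note = 1; dotted eighth = 6; eighth = 4; dotted eighth = 6; thirty-second = 1; thirty-second = 1; eighth = 4.
Total: 1 + 6 + 4 + 6 + 1 + 1 + 4 = 23.
23 exceeds 20, so the answer is No.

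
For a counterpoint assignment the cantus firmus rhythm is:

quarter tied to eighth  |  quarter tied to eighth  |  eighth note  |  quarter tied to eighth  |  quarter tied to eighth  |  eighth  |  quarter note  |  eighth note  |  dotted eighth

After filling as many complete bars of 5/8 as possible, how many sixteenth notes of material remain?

One bar of 5/8 = 10 sixteenth notes.
Express everything in sixteenth notes: quarter tied to eighth (quarter + eighth) = 6; quarter tied to eighth (quarter + eighth) = 6; eighth note = 2; quarter tied to eighth (quarter + eighth) = 6; quarter tied to eighth (quarter + eighth) = 6; eighth = 2; quarter note = 4; eighth note = 2; dotted eighth = 3.
Altogether 6 + 6 + 2 + 6 + 6 + 2 + 4 + 2 + 3 = 37.
37 ÷ 10 = 3 complete bars with 7 sixteenth notes remaining.

7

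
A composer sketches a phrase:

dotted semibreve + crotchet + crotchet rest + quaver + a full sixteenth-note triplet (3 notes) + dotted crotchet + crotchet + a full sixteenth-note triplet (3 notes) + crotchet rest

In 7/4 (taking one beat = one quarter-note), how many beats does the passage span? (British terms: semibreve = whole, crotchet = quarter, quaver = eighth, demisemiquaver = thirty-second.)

One quarter-note beat = 2 eighth notes.
In eighth notes: dotted semibreve = 12; crotchet = 2; crotchet rest = 2; quaver = 1; a full sixteenth-note triplet (3 notes) (three triplet sixteenths span one eighth) = 1; dotted crotchet = 3; crotchet = 2; a full sixteenth-note triplet (3 notes) (three triplet sixteenths span one eighth) = 1; crotchet rest = 2.
Total: 12 + 2 + 2 + 1 + 1 + 3 + 2 + 1 + 2 = 26.
26 ÷ 2 = 13 beats.

13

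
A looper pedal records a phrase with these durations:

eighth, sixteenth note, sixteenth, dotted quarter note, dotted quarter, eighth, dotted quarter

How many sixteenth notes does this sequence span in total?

24

Convert each value to sixteenth notes: eighth = 2; sixteenth note = 1; sixteenth = 1; dotted quarter note = 6; dotted quarter = 6; eighth = 2; dotted quarter = 6.
Adding: 2 + 1 + 1 + 6 + 6 + 2 + 6 = 24 sixteenth notes.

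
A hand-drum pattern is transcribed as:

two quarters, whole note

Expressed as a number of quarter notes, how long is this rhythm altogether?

6

Express everything in quarter notes: quarter = 1; quarter = 1; whole note = 4.
Adding: 1 + 1 + 4 = 6 quarter notes.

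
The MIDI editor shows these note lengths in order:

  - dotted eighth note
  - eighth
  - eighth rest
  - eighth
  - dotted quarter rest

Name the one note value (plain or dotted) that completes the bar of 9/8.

The bar of 9/8 = 18 sixteenth notes.
Convert each value to sixteenth notes: dotted eighth note = 3; eighth = 2; eighth rest = 2; eighth = 2; dotted quarter rest = 6.
Altogether 3 + 2 + 2 + 2 + 6 = 15.
Remaining: 18 − 15 = 3 sixteenth notes, which is a dotted eighth note.

dotted eighth note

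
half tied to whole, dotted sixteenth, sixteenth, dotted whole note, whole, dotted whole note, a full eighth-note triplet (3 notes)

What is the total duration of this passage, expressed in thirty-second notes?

Each duration in thirty-second notes: half tied to whole (half + whole) = 48; dotted sixteenth = 3; sixteenth = 2; dotted whole note = 48; whole = 32; dotted whole note = 48; a full eighth-note triplet (3 notes) (three triplet eighths span one quarter) = 8.
Total: 48 + 3 + 2 + 48 + 32 + 48 + 8 = 189 thirty-second notes.

189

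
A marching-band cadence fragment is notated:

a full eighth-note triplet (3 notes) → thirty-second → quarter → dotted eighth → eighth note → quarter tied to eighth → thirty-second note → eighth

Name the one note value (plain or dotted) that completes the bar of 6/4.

eighth note

The bar of 6/4 = 48 thirty-second notes.
Express everything in thirty-second notes: a full eighth-note triplet (3 notes) (three triplet eighths span one quarter) = 8; thirty-second = 1; quarter = 8; dotted eighth = 6; eighth note = 4; quarter tied to eighth (quarter + eighth) = 12; thirty-second note = 1; eighth = 4.
Total: 8 + 1 + 8 + 6 + 4 + 12 + 1 + 4 = 44.
Remaining: 48 − 44 = 4 thirty-second notes, which is a eighth note.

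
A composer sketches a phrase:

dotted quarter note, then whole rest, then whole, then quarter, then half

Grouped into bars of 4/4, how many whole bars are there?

3

One bar of 4/4 = 8 eighth notes.
Each duration in eighth notes: dotted quarter note = 3; whole rest = 8; whole = 8; quarter = 2; half = 4.
Total: 3 + 8 + 8 + 2 + 4 = 25.
25 ÷ 8 = 3 complete bars with 1 left over.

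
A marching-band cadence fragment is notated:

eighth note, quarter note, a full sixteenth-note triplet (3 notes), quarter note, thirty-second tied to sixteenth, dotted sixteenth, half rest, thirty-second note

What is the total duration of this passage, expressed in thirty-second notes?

47

Each duration in thirty-second notes: eighth note = 4; quarter note = 8; a full sixteenth-note triplet (3 notes) (three triplet sixteenths span one eighth) = 4; quarter note = 8; thirty-second tied to sixteenth (thirty-second + sixteenth) = 3; dotted sixteenth = 3; half rest = 16; thirty-second note = 1.
Sum: 4 + 8 + 4 + 8 + 3 + 3 + 16 + 1 = 47 thirty-second notes.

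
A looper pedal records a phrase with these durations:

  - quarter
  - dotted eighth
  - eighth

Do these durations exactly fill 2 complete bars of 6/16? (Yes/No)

One bar of 6/16 = 6 sixteenth notes, so 2 bars = 12.
Convert each value to sixteenth notes: quarter = 4; dotted eighth = 3; eighth = 2.
Sum: 4 + 3 + 2 = 9.
9 falls short of 12, so the answer is No.

No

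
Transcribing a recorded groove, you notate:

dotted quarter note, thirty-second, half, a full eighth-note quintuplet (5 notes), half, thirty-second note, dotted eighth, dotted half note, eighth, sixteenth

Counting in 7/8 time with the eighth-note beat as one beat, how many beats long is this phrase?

One eighth-note beat = 4 thirty-second notes.
In thirty-second notes: dotted quarter note = 12; thirty-second = 1; half = 16; a full eighth-note quintuplet (5 notes) (five quintuplet eighths span one half) = 16; half = 16; thirty-second note = 1; dotted eighth = 6; dotted half note = 24; eighth = 4; sixteenth = 2.
Altogether 12 + 1 + 16 + 16 + 16 + 1 + 6 + 24 + 4 + 2 = 98.
98 ÷ 4 = 24.5 beats.

24.5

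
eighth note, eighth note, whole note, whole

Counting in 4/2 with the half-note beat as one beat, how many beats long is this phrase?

One half-note beat = 4 eighth notes.
In eighth notes: eighth note = 1; eighth note = 1; whole note = 8; whole = 8.
Altogether 1 + 1 + 8 + 8 = 18.
18 ÷ 4 = 4.5 beats.

4.5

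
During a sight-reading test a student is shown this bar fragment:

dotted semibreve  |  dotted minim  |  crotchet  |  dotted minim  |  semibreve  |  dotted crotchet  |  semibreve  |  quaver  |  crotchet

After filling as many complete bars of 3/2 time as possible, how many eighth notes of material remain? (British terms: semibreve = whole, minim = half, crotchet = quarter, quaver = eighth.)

One bar of 3/2 = 12 eighth notes.
Working in eighth notes: dotted semibreve = 12; dotted minim = 6; crotchet = 2; dotted minim = 6; semibreve = 8; dotted crotchet = 3; semibreve = 8; quaver = 1; crotchet = 2.
Total: 12 + 6 + 2 + 6 + 8 + 3 + 8 + 1 + 2 = 48.
48 ÷ 12 = 4 complete bars with 0 eighth notes remaining.

0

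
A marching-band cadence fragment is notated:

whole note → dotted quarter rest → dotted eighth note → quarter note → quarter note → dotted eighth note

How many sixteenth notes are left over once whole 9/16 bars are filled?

One bar of 9/16 = 9 sixteenth notes.
In sixteenth notes: whole note = 16; dotted quarter rest = 6; dotted eighth note = 3; quarter note = 4; quarter note = 4; dotted eighth note = 3.
Total: 16 + 6 + 3 + 4 + 4 + 3 = 36.
36 ÷ 9 = 4 complete bars with 0 sixteenth notes remaining.

0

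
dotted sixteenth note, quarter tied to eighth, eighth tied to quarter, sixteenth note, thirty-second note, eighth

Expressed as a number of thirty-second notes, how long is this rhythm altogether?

34

Convert each value to thirty-second notes: dotted sixteenth note = 3; quarter tied to eighth (quarter + eighth) = 12; eighth tied to quarter (eighth + quarter) = 12; sixteenth note = 2; thirty-second note = 1; eighth = 4.
Adding: 3 + 12 + 12 + 2 + 1 + 4 = 34 thirty-second notes.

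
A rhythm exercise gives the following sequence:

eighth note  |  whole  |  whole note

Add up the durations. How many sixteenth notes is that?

34

Express everything in sixteenth notes: eighth note = 2; whole = 16; whole note = 16.
Altogether 2 + 16 + 16 = 34 sixteenth notes.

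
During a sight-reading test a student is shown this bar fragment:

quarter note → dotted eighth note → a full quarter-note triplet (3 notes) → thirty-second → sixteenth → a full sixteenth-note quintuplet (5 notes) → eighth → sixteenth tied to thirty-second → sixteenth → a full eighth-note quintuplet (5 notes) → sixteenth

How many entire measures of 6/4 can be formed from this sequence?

1

One bar of 6/4 = 48 thirty-second notes.
Each duration in thirty-second notes: quarter note = 8; dotted eighth note = 6; a full quarter-note triplet (3 notes) (three triplet quarters span one half) = 16; thirty-second = 1; sixteenth = 2; a full sixteenth-note quintuplet (5 notes) (five quintuplet sixteenths span one quarter) = 8; eighth = 4; sixteenth tied to thirty-second (sixteenth + thirty-second) = 3; sixteenth = 2; a full eighth-note quintuplet (5 notes) (five quintuplet eighths span one half) = 16; sixteenth = 2.
Adding: 8 + 6 + 16 + 1 + 2 + 8 + 4 + 3 + 2 + 16 + 2 = 68.
68 ÷ 48 = 1 complete bar with 20 left over.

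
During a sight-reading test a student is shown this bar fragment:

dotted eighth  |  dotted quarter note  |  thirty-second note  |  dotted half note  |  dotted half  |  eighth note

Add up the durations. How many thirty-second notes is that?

71

Convert each value to thirty-second notes: dotted eighth = 6; dotted quarter note = 12; thirty-second note = 1; dotted half note = 24; dotted half = 24; eighth note = 4.
Adding: 6 + 12 + 1 + 24 + 24 + 4 = 71 thirty-second notes.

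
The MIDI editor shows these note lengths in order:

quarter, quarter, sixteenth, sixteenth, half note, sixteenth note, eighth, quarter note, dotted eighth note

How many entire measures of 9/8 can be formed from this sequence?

One bar of 9/8 = 18 sixteenth notes.
Convert each value to sixteenth notes: quarter = 4; quarter = 4; sixteenth = 1; sixteenth = 1; half note = 8; sixteenth note = 1; eighth = 2; quarter note = 4; dotted eighth note = 3.
Total: 4 + 4 + 1 + 1 + 8 + 1 + 2 + 4 + 3 = 28.
28 ÷ 18 = 1 complete bar with 10 left over.

1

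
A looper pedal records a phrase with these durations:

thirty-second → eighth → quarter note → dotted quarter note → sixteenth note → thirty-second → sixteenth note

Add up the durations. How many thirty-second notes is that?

30

Express everything in thirty-second notes: thirty-second = 1; eighth = 4; quarter note = 8; dotted quarter note = 12; sixteenth note = 2; thirty-second = 1; sixteenth note = 2.
Altogether 1 + 4 + 8 + 12 + 2 + 1 + 2 = 30 thirty-second notes.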